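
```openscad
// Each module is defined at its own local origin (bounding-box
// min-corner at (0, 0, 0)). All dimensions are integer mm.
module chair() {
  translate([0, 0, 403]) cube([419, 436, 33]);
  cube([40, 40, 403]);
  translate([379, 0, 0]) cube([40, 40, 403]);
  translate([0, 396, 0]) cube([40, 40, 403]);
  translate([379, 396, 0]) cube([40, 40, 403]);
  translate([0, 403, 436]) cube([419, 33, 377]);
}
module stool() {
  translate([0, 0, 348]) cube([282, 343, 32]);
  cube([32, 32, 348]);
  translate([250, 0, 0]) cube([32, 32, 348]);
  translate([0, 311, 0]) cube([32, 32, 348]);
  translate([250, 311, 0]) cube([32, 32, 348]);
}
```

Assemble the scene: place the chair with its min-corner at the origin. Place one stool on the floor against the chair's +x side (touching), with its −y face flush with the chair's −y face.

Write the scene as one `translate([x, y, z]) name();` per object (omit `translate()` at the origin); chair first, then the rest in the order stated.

chair();
translate([419, 0, 0]) stool();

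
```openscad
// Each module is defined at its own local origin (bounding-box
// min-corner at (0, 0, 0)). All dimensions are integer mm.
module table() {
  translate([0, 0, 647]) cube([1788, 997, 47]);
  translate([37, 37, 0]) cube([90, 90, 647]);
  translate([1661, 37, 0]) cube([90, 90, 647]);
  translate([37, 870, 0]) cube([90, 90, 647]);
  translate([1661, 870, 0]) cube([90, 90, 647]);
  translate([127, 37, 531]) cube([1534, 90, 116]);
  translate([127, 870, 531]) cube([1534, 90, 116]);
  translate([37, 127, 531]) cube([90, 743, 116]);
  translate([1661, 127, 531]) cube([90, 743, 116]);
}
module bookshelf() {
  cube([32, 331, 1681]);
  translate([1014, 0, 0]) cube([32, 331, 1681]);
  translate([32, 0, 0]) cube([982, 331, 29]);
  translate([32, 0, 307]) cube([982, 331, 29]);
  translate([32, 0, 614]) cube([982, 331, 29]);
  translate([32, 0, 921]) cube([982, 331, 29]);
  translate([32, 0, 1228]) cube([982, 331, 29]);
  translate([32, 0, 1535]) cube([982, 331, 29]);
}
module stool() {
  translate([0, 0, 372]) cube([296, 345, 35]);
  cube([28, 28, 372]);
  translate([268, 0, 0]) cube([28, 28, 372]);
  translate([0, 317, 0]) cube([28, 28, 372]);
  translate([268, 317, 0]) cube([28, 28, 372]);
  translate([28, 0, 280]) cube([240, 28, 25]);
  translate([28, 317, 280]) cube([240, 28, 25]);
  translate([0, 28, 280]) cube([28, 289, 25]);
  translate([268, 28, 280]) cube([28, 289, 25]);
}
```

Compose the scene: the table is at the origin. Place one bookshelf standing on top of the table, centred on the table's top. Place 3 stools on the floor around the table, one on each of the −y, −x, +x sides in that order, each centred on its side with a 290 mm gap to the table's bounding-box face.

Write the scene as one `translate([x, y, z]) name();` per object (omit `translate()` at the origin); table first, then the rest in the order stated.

table();
translate([371, 333, 694]) bookshelf();
translate([746, -635, 0]) stool();
translate([-586, 326, 0]) stool();
translate([2078, 326, 0]) stool();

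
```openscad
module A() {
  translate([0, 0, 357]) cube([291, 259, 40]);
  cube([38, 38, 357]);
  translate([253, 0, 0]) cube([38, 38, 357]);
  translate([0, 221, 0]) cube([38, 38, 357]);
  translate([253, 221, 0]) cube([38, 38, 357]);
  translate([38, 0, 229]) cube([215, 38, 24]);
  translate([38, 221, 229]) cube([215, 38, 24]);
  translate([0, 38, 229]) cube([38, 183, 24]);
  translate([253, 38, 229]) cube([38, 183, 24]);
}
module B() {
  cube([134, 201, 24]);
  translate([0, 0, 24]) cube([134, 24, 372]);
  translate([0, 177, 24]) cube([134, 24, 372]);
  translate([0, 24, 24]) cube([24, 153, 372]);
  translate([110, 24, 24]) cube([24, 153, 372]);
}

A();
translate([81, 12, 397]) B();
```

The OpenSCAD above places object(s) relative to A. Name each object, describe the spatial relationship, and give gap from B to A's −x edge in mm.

A is a stool. B is an open box. The open box is on top of the stool. The gap from the open box to the stool's −x edge is 81 mm.

The open box's min-x is at 81; the stool's min-x is 0; gap = 81 mm.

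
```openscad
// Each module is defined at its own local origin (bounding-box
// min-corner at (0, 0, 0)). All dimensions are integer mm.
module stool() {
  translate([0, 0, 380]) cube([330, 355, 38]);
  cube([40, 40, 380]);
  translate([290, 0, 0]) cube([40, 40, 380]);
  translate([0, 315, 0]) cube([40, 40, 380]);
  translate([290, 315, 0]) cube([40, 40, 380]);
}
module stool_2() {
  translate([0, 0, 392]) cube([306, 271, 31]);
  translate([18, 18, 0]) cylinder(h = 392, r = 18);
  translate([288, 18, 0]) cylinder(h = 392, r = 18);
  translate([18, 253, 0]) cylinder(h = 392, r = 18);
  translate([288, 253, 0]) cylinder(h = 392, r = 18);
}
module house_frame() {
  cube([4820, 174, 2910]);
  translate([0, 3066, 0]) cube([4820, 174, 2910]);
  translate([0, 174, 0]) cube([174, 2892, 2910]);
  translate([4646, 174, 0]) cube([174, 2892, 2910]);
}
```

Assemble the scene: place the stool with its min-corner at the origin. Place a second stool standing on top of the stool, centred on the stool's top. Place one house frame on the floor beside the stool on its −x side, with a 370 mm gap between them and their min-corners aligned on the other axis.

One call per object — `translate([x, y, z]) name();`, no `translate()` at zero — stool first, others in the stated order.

stool();
translate([12, 42, 418]) stool_2();
translate([-5190, 0, 0]) house_frame();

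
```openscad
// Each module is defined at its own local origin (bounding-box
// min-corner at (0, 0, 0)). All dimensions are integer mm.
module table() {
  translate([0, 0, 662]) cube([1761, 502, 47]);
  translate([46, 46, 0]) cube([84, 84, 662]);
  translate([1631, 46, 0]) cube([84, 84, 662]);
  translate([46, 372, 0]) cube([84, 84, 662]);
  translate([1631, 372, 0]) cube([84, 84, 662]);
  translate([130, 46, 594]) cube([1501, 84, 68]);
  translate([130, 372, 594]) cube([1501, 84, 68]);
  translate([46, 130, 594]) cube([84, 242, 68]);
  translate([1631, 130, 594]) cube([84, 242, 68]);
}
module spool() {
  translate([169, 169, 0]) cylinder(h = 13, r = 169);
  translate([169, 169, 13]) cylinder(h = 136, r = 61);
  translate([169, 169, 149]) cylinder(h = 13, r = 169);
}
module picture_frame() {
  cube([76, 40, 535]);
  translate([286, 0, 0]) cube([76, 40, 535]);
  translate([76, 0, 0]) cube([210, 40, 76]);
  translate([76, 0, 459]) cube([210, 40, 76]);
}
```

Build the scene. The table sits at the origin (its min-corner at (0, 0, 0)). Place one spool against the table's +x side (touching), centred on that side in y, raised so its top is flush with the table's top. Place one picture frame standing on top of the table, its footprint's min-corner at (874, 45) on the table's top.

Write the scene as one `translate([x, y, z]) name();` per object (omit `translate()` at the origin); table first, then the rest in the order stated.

table();
translate([1761, 82, 547]) spool();
translate([874, 45, 709]) picture_frame();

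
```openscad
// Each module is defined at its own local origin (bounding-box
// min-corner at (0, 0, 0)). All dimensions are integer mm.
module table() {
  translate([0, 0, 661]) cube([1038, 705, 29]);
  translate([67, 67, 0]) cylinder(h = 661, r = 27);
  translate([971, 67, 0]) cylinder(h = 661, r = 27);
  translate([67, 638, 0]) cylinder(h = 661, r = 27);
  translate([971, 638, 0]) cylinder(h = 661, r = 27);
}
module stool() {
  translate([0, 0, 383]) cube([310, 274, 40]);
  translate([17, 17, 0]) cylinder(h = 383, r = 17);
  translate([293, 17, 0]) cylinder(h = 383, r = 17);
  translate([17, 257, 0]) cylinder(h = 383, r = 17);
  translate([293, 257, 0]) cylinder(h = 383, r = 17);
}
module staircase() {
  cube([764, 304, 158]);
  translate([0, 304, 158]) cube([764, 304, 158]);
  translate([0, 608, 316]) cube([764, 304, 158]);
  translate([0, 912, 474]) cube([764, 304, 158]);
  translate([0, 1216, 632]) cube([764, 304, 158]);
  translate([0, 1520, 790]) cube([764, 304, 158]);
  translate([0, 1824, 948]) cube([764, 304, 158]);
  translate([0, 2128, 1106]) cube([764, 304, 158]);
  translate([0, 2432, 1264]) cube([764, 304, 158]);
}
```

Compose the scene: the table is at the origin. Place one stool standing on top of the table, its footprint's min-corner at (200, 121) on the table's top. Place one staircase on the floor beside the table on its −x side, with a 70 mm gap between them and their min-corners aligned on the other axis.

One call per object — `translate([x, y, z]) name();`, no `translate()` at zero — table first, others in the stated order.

table();
translate([200, 121, 690]) stool();
translate([-834, 0, 0]) staircase();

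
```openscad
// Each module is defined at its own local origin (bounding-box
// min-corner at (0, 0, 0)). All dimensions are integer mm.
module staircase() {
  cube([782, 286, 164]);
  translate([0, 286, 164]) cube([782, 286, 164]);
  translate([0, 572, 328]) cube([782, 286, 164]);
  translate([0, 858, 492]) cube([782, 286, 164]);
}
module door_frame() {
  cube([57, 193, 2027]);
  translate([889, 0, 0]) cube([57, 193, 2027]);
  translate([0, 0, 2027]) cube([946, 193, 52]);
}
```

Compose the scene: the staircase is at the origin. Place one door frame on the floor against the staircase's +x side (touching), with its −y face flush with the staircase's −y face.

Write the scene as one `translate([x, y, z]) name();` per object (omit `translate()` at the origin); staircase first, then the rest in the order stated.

staircase();
translate([782, 0, 0]) door_frame();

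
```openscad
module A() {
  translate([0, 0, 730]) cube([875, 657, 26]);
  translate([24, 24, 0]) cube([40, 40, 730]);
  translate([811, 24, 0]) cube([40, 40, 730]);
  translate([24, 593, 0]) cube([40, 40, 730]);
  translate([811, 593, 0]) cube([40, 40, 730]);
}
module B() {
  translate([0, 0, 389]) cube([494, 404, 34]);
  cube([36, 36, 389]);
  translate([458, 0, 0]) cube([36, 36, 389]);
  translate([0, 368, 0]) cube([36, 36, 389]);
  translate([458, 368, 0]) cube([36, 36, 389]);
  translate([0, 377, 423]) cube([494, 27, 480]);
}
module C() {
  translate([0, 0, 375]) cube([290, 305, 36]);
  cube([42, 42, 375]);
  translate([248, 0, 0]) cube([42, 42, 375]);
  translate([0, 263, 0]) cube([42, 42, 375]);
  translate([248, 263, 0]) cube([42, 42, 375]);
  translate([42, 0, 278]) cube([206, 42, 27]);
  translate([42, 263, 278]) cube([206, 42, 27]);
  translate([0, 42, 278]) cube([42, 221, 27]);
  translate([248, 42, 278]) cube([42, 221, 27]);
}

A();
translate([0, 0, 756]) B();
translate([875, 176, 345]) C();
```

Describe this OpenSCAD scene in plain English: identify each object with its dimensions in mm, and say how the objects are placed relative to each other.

A is a table with a 875×657 mm rectangular top, 26 mm thick, top surface at z = 756 mm, supported by four 40×40 mm square legs, each inset 24 mm from the nearest pair of top edges, running from the floor.

B is a chair: 494×404 mm seat, 34 mm thick, top at z = 423 mm, on four 36 mm square corner legs flush with the seat edges. A 27 mm thick backrest slab spans the full seat width, extending 480 mm above the seat top, its back face flush with the seat's +y edge.

C is a four-legged stool. The seat is a 290×305×36 mm slab whose top surface is at z = 411 mm; four square legs, each 42×42 mm in cross-section, run from the floor (z = 0) to the underside of the seat, each flush with a corner of the seat. Four stretchers, 42 mm wide and 27 mm tall, connect adjacent legs with their undersides at z = 278 mm, each running between the inner faces of the legs it joins and aligned with the legs' outer faces on the other axis.

The chair is on top of the table. The stool is beside the table with their tops flush at z = 756.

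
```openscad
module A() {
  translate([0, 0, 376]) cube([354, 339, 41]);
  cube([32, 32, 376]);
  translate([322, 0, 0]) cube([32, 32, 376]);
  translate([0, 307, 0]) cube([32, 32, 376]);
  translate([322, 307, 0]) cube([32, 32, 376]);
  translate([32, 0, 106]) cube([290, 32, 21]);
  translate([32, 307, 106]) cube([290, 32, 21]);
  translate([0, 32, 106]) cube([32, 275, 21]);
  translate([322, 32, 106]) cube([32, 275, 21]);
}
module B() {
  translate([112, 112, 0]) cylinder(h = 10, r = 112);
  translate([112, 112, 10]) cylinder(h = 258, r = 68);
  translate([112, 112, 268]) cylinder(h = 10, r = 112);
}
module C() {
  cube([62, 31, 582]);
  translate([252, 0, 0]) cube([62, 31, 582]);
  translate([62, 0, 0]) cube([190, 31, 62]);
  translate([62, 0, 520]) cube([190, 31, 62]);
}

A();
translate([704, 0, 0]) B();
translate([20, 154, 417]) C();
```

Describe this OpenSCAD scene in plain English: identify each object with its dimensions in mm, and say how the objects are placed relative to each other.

A is a four-legged stool. The seat is a 354×339×41 mm slab whose top surface is at z = 417 mm; four square legs, each 32×32 mm in cross-section, run from the floor (z = 0) to the underside of the seat, each flush with a corner of the seat. Four stretchers, 32 mm wide and 21 mm tall, connect adjacent legs with their undersides at z = 106 mm, each running between the inner faces of the legs it joins and aligned with the legs' outer faces on the other axis.

B is a spool: two coaxial disc flanges of radius 112 mm and thickness 10 mm, joined by a core cylinder of radius 68 mm and height 258 mm. The lower flange rests on z = 0 and the three cylinders share a vertical axis.

C is a picture frame with a 190×458 mm rectangular opening (x by z) and a uniform 62 mm border on every side. Frame depth is 31 mm along y. It is built from two vertical stiles running the full outside height and two horizontal rails spanning the gap between the stiles.

The spool is on the floor beside the stool on its +x side. The picture frame is on top of the stool, centred.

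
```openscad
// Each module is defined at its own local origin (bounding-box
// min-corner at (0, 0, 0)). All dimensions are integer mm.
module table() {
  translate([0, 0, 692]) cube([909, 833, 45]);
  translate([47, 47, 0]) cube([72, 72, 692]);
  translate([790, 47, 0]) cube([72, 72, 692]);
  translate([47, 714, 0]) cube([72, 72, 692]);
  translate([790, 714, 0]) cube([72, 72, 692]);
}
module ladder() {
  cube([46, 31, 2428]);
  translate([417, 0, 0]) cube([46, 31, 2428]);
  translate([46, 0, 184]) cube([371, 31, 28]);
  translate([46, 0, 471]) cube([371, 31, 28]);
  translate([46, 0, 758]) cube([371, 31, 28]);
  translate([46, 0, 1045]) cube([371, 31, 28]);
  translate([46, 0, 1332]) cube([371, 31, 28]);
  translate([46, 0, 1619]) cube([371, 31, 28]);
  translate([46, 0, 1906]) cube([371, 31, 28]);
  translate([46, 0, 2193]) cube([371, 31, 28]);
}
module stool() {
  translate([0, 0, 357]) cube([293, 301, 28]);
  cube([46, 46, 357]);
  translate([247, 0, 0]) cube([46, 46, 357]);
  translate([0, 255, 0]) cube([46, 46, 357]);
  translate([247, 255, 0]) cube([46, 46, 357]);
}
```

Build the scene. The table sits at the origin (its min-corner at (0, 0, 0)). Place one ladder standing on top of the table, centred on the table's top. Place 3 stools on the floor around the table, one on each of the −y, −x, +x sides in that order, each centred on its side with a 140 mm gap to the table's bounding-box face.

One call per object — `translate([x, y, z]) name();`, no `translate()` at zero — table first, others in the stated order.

table();
translate([223, 401, 737]) ladder();
translate([308, -441, 0]) stool();
translate([-433, 266, 0]) stool();
translate([1049, 266, 0]) stool();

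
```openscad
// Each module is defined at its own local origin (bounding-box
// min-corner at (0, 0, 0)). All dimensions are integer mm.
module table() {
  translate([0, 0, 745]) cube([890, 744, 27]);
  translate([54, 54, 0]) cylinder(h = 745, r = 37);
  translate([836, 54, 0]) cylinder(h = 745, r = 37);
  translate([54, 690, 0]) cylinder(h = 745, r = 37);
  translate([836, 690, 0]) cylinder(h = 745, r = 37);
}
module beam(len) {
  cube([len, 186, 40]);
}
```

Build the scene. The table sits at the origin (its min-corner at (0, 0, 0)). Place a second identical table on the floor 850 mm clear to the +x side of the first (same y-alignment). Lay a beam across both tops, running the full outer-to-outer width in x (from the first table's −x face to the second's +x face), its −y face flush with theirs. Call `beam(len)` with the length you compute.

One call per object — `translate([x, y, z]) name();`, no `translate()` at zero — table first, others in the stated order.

table();
translate([1740, 0, 0]) table();
translate([0, 0, 772]) beam(2630);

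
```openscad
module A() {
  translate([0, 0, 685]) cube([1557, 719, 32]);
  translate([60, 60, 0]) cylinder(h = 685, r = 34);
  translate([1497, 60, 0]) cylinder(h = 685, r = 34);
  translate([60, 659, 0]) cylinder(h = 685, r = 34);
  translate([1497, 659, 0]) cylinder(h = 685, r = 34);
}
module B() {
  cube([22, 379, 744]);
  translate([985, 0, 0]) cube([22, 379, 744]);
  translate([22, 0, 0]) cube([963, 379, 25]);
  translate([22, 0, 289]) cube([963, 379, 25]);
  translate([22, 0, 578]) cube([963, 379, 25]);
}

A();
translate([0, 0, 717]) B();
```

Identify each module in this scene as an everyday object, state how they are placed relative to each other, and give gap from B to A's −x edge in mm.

A is a table. B is a bookshelf. The bookshelf is on top of the table. The gap from the bookshelf to the table's −x edge is 0 mm.

The bookshelf's min-x is at 0; the table's min-x is 0; gap = 0 mm.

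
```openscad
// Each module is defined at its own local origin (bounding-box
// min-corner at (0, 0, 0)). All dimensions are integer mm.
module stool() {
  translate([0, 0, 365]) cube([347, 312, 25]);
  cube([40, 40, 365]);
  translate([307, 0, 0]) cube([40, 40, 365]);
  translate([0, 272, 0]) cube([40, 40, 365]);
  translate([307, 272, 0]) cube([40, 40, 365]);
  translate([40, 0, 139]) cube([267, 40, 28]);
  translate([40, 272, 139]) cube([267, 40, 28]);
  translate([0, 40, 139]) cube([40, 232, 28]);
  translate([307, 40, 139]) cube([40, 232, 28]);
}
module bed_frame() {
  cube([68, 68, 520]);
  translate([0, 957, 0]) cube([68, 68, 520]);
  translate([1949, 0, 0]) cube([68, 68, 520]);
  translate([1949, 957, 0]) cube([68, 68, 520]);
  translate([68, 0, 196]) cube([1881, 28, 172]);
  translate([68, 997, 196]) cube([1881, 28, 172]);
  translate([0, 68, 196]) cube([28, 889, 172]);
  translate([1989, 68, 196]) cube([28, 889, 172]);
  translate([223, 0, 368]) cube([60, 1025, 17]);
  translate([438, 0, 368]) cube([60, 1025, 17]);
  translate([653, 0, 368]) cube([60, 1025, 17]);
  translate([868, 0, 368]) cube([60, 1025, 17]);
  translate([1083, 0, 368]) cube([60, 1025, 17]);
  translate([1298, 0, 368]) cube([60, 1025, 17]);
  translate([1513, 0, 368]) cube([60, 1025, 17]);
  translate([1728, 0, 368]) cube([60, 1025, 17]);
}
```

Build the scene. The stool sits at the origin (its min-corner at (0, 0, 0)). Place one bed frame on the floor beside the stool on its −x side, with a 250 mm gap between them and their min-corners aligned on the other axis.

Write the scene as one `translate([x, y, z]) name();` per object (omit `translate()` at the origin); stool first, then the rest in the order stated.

stool();
translate([-2267, 0, 0]) bed_frame();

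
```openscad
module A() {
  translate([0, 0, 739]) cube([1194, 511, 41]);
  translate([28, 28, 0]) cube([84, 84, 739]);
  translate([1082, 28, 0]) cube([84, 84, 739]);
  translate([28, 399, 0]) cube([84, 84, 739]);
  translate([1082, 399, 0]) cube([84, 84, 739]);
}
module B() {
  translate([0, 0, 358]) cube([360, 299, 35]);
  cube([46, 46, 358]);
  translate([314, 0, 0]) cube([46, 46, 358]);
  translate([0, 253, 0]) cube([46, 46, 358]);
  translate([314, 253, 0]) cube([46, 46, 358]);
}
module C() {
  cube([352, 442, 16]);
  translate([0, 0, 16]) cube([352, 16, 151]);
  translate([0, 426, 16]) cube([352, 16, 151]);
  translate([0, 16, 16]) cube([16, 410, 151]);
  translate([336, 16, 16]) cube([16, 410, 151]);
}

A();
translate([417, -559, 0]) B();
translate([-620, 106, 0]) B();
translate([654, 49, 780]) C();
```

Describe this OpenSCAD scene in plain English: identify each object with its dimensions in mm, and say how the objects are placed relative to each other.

A is a table with a 1194×511 mm rectangular top, 41 mm thick, top surface at z = 780 mm, supported by four 84×84 mm square legs, each inset 28 mm from the nearest pair of top edges, running from the floor.

B is a simple wooden stool: a rectangular seat 360 mm (x) by 299 mm (y), 35 mm thick, top face at z = 393 mm, on four square legs, each 46×46 mm in cross-section. The legs rest on z = 0, each flush with a corner of the seat.

C is an open-topped rectangular box: outside dimensions 352×442×167 mm, with a uniform wall and base thickness of 16 mm. The base is a full 352×442 slab on the floor; four walls sit on top of the base. The front and back walls (the −y and +y sides) span the full width; the two side walls fit between them.

Two stools sit around the table at the −y, −x sides. The open box is on top of the table.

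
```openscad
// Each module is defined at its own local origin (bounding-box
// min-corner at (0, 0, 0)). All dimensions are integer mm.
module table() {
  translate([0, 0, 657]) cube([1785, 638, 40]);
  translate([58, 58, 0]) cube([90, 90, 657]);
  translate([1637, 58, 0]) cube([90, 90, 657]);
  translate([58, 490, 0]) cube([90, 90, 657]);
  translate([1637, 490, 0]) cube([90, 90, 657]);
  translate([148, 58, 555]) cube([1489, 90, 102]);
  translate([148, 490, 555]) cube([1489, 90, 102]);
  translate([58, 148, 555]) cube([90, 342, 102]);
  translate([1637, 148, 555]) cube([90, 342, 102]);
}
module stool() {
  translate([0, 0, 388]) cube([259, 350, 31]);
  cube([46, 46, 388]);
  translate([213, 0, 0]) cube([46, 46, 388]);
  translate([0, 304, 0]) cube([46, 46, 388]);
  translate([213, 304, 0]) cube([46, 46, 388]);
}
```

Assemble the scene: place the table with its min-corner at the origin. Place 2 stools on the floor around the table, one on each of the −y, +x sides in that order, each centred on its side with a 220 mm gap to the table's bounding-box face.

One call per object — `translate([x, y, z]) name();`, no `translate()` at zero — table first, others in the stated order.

table();
translate([763, -570, 0]) stool();
translate([2005, 144, 0]) stool();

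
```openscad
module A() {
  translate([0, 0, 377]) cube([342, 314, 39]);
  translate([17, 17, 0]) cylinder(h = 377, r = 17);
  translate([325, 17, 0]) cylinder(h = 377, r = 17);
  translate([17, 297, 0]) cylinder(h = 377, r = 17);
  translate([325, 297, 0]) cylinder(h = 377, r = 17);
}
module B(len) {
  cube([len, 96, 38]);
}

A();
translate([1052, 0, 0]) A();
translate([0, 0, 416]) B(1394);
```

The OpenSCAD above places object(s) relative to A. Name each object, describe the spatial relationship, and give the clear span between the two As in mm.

Second stool starts at x = 1052; first ends at x = 342; clear span = 1052 − 342 = 710 mm.

A is a stool. B is a beam. A beam spans the tops of two stools. The clear span between the two stools is 710 mm.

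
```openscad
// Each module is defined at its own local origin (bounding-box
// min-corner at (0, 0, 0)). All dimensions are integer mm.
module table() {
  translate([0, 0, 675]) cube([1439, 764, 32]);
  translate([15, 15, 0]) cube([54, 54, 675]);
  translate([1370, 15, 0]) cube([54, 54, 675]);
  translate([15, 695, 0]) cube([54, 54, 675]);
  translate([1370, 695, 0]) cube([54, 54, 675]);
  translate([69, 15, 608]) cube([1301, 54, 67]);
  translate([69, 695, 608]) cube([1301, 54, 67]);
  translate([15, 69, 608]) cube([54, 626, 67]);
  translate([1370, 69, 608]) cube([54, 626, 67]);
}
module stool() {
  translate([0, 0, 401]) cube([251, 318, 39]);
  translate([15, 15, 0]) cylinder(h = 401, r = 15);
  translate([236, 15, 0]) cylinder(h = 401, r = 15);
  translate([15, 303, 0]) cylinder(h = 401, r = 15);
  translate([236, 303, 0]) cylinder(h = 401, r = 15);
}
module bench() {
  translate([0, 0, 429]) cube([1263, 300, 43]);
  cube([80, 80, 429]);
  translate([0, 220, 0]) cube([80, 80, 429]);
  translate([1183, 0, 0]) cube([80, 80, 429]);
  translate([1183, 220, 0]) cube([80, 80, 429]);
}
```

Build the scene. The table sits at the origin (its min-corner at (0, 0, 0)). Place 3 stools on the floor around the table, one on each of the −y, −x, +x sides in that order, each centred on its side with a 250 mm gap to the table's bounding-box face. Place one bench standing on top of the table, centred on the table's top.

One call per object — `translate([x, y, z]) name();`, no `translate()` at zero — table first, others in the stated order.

table();
translate([594, -568, 0]) stool();
translate([-501, 223, 0]) stool();
translate([1689, 223, 0]) stool();
translate([88, 232, 707]) bench();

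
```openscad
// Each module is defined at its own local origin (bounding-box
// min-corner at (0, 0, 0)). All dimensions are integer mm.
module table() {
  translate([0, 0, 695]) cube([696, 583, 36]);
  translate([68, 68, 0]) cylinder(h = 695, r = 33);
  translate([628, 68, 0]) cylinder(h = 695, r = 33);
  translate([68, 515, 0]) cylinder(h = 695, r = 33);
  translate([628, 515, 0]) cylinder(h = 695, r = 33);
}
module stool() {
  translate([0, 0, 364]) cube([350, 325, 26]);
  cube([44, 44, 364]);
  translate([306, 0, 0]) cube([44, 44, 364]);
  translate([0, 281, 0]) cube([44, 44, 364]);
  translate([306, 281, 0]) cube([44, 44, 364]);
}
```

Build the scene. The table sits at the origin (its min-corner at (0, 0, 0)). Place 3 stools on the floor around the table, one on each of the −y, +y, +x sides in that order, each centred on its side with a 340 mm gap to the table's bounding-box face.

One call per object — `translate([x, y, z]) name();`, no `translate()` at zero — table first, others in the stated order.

table();
translate([173, -665, 0]) stool();
translate([173, 923, 0]) stool();
translate([1036, 129, 0]) stool();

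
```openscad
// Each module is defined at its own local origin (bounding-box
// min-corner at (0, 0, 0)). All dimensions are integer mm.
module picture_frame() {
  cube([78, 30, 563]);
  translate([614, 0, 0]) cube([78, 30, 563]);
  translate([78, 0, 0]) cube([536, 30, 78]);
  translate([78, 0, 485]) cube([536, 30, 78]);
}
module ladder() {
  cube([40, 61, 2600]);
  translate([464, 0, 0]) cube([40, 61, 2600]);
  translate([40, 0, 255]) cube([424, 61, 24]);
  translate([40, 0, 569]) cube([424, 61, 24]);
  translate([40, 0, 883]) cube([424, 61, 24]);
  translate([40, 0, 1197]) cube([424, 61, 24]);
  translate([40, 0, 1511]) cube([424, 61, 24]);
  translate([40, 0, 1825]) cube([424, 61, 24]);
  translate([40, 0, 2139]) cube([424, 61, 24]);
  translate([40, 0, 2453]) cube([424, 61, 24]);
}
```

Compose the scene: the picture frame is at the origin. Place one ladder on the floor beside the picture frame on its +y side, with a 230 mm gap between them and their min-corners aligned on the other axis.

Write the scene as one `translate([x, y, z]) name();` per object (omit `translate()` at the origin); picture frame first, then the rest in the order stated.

picture_frame();
translate([0, 260, 0]) ladder();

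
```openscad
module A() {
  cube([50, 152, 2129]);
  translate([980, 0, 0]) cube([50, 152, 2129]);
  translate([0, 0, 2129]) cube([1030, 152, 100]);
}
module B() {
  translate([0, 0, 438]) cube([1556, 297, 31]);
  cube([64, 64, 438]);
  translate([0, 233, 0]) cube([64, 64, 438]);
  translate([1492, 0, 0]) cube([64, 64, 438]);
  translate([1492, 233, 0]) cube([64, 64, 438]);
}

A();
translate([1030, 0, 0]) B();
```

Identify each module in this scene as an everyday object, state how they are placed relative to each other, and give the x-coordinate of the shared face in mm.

A is a door frame. B is a bench. The bench is against the door frame's +x side, with their −y faces flush. The x-coordinate of the shared face is 1030 mm.

The door frame's +x face and the bench's −x face are both at x = 1030 mm.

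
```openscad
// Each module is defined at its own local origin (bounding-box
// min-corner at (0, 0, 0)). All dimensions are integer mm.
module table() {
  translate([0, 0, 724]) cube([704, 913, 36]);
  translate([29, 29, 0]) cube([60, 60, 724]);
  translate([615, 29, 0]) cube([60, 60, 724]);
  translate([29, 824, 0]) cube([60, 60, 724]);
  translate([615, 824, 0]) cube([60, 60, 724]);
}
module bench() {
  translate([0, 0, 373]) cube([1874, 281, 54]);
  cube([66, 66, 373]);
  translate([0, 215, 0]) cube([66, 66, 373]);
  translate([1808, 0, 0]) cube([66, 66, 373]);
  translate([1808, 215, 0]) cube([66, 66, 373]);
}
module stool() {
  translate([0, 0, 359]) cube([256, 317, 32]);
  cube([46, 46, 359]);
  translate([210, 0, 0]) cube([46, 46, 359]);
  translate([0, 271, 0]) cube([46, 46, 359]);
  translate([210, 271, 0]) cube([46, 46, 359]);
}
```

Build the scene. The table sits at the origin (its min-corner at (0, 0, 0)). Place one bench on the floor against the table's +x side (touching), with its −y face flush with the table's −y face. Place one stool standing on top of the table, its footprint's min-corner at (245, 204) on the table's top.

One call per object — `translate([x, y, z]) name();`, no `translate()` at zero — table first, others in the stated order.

table();
translate([704, 0, 0]) bench();
translate([245, 204, 760]) stool();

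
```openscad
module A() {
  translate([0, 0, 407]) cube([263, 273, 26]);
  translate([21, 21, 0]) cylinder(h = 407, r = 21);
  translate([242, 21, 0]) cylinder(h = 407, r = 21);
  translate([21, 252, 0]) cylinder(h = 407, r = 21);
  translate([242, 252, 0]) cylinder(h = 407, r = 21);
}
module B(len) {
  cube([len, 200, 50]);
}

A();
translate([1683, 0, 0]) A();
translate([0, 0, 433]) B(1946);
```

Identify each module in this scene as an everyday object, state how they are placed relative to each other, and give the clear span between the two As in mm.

Second stool starts at x = 1683; first ends at x = 263; clear span = 1683 − 263 = 1420 mm.

A is a stool. B is a beam. A beam spans the tops of two stools. The clear span between the two stools is 1420 mm.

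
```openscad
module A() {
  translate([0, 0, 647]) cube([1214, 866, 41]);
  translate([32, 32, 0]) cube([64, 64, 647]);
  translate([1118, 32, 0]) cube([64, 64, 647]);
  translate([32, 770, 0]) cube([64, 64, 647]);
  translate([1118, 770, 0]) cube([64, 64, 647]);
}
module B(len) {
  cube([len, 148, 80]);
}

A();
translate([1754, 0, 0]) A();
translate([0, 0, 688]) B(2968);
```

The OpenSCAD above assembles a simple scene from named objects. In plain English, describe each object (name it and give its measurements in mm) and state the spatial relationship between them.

A is a table: top 1214 mm (x) × 866 mm (y), 41 mm thick, upper face at z = 688 mm, on four 64×64 mm square legs, each inset 32 mm from the nearest pair of top edges, running from z = 0 to the bottom of the top.

B is a rectangular beam 2968 mm long (x), 148 mm deep (y), 80 mm thick (z).

The beam spans the tops of two tables placed 540 mm apart, resting at z = 688 mm.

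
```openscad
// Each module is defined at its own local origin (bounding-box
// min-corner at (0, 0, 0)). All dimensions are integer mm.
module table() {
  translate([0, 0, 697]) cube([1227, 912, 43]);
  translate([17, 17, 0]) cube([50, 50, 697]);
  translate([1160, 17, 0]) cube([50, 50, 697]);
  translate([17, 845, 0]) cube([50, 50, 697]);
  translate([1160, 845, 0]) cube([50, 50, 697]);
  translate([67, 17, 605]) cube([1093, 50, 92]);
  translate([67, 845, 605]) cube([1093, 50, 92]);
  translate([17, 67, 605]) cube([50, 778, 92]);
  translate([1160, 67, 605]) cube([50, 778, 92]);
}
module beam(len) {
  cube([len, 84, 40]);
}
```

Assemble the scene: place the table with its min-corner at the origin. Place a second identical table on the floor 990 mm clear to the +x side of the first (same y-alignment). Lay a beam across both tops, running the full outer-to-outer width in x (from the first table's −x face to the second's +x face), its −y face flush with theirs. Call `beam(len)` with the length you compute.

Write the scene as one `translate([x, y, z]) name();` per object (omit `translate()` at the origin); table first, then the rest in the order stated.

table();
translate([2217, 0, 0]) table();
translate([0, 0, 740]) beam(3444);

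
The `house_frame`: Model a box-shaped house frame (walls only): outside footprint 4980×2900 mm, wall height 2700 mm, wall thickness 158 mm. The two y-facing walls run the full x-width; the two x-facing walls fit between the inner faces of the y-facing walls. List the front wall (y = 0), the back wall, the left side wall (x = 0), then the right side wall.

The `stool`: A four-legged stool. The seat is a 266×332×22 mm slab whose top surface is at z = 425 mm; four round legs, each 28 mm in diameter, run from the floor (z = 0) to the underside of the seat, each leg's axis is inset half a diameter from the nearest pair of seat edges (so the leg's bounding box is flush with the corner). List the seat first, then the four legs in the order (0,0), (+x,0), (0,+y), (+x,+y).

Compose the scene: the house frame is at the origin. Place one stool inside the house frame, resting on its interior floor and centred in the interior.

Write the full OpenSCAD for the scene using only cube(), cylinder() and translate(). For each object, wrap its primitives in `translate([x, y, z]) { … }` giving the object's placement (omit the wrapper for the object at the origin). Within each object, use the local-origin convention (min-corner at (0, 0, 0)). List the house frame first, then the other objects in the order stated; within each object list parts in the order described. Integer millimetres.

cube([4980, 158, 2700]);
translate([0, 2742, 0]) cube([4980, 158, 2700]);
translate([0, 158, 0]) cube([158, 2584, 2700]);
translate([4822, 158, 0]) cube([158, 2584, 2700]);
translate([2357, 1284, 0]) {
  translate([0, 0, 403]) cube([266, 332, 22]);
  translate([14, 14, 0]) cylinder(h = 403, r = 14);
  translate([252, 14, 0]) cylinder(h = 403, r = 14);
  translate([14, 318, 0]) cylinder(h = 403, r = 14);
  translate([252, 318, 0]) cylinder(h = 403, r = 14);
}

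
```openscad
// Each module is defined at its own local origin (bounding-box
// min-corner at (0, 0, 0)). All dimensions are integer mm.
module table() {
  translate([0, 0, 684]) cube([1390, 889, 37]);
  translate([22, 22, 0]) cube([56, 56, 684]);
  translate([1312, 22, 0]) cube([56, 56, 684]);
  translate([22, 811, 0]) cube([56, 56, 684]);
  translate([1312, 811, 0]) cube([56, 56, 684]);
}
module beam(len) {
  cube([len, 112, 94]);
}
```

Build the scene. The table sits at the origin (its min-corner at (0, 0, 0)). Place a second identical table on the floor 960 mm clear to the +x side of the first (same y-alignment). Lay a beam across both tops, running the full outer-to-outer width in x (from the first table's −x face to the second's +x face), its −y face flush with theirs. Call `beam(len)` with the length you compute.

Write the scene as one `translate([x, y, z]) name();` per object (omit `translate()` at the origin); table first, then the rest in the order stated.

table();
translate([2350, 0, 0]) table();
translate([0, 0, 721]) beam(3740);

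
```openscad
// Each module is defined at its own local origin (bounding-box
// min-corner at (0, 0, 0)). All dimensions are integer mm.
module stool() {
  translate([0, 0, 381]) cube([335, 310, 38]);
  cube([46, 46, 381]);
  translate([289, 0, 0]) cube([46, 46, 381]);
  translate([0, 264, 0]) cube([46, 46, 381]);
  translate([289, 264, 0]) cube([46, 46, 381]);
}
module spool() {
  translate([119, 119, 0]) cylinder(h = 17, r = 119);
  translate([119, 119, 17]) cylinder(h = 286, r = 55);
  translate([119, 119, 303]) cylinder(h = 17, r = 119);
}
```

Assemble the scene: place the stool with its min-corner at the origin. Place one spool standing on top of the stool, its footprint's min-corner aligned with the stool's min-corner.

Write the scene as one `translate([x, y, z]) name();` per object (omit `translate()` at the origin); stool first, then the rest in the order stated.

stool();
translate([0, 0, 419]) spool();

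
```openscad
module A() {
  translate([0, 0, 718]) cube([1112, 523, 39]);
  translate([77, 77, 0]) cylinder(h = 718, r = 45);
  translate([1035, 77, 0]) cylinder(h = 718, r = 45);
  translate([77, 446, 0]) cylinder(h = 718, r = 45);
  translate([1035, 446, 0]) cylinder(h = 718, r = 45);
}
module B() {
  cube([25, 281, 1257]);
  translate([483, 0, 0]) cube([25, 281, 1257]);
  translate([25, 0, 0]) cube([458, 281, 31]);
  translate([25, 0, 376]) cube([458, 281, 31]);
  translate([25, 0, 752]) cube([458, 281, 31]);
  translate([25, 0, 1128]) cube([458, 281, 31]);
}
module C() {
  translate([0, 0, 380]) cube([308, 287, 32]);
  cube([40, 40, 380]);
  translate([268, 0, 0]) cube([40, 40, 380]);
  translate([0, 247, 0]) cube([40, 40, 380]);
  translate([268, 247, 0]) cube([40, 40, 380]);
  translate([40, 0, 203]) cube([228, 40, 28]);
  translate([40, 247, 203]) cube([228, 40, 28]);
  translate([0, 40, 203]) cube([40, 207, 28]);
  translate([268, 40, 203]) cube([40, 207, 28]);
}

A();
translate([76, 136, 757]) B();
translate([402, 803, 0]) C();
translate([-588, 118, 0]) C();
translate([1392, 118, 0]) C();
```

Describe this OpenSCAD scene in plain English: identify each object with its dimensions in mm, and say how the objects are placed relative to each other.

A is a table: top 1112 mm (x) × 523 mm (y), 39 mm thick, upper face at z = 757 mm, on four round legs of 90 mm diameter, each leg's bounding box inset 32 mm from the nearest pair of top edges, running from z = 0 to the bottom of the top.

B is a bookshelf 508 mm wide overall, 281 mm deep and 1257 mm tall. The two sides are 25 mm thick vertical panels. 4 horizontal shelves of 31 mm thickness span between the inner faces of the sides; the lowest shelf sits on the floor and shelves are stacked with a clear vertical gap of 345 mm between each pair.

C is a four-legged stool. The seat is a 308×287×32 mm slab whose top surface is at z = 412 mm; four square legs, each 40×40 mm in cross-section, run from the floor (z = 0) to the underside of the seat, each flush with a corner of the seat. Four stretchers, 40 mm wide and 28 mm tall, connect adjacent legs with their undersides at z = 203 mm, each running between the inner faces of the legs it joins and aligned with the legs' outer faces on the other axis.

The bookshelf is on top of the table. Three stools sit around the table at the +y, −x, +x sides.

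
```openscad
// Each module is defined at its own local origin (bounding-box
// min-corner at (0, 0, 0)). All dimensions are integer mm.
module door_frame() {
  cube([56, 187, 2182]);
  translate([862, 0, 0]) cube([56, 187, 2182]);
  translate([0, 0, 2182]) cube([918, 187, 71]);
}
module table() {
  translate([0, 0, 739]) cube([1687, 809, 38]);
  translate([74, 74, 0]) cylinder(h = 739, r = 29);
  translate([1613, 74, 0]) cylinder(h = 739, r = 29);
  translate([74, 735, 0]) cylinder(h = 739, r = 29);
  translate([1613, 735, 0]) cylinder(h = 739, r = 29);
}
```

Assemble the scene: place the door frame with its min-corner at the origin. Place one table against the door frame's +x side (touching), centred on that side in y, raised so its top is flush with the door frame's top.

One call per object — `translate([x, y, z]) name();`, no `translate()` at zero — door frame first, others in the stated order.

door_frame();
translate([918, -311, 1476]) table();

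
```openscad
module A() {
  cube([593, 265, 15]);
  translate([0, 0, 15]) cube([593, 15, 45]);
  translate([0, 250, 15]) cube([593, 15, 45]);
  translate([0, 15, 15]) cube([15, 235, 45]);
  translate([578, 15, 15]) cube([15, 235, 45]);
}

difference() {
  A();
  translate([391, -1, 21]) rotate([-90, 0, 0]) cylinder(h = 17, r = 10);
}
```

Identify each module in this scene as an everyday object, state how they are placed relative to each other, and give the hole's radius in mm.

The subtracted cylinder has r = 10 mm.

A is an open box. The open box has a circular hole through its front wall. The hole's radius is 10 mm.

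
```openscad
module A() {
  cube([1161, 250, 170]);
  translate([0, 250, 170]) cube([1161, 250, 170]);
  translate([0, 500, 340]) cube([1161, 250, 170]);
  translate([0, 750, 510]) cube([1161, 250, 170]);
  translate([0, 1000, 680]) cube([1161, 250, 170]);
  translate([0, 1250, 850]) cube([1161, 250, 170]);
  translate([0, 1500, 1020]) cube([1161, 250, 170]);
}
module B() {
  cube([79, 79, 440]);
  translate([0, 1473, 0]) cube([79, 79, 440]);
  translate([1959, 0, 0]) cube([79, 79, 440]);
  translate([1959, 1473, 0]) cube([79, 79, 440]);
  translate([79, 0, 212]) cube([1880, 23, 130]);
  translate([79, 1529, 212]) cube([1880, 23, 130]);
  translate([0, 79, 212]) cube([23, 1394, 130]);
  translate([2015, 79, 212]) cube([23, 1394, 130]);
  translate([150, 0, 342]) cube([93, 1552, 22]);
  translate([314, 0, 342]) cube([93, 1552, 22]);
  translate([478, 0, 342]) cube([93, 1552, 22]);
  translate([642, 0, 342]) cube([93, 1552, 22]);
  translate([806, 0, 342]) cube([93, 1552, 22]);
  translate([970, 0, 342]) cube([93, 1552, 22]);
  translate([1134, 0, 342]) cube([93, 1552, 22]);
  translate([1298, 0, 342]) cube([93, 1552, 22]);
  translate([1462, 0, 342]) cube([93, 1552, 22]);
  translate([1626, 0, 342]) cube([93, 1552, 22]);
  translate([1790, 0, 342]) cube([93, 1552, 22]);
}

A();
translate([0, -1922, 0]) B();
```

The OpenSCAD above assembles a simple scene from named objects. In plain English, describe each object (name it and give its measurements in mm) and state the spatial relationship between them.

A is a straight staircase of 7 solid steps. Each step is 1161 mm wide (x), 250 mm deep (y, the going) and 170 mm tall (the rise). The first step rests on the floor; each subsequent step sits one going further in +y and one rise higher in +z, directly behind and above the previous step with no overlap.

B is a bed frame 2038 mm long (x) by 1552 mm wide (y). Four 79×79 mm corner posts, 440 mm tall, at the corners of the footprint. Four rails of 23 mm thickness and 130 mm height run between adjacent posts with their undersides at z = 212 mm, their outer faces flush with the outside of the frame (the two x-running rails run between the posts' inner faces; the two y-running rails run between the posts' inner faces). 11 slats, each 93 mm wide (x) and 22 mm thick, lie across the top of the two x-running rails, running the full 1552 mm width of the frame in y; the slats are evenly spaced along x between the inner faces of the end posts with equal gaps (rounded down to the nearest mm) at the −x end and between each pair — any rounding remainder accumulates at the +x end.

The bed frame is on the floor beside the staircase on its −y side.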